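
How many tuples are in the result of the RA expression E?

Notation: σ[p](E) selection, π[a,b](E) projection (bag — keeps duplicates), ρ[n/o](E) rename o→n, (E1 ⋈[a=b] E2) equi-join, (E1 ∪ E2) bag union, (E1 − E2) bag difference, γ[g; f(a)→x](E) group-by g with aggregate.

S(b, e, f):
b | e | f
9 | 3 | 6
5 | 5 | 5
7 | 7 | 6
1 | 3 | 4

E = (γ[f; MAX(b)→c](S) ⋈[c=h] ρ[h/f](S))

Stepwise |·|:
  S → 4
  γ[f; MAX(b)→c](S) → 3
  S → 4
  ρ[h/f](S) → 4
  (γ[f; MAX(b)→c](S) ⋈[c=h] ρ[h/f](S)) → 1

|E| = 1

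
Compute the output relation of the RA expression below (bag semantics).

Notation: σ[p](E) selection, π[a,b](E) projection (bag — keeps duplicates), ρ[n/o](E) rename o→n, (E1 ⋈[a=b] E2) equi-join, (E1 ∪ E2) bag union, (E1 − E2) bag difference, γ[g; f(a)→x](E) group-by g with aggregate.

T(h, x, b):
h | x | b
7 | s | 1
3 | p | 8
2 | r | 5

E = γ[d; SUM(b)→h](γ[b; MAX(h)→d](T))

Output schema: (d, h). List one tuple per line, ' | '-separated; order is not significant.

Row counts bottom-up:
  T → 3
  γ[b; MAX(h)→d](T) → 3
  γ[d; SUM(b)→h](γ[b; MAX(h)→d](T)) → 3

== RESULT ==
d | h
2 | 5
3 | 8
7 | 1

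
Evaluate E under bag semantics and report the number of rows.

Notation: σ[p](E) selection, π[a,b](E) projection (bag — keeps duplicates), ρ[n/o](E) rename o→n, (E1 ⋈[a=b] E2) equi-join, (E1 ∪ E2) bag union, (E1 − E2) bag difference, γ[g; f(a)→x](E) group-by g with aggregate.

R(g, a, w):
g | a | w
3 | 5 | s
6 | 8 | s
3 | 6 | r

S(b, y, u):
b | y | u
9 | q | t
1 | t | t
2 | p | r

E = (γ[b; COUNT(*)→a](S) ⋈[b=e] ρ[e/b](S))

Row counts bottom-up:
  S → 3
  γ[b; COUNT(*)→a](S) → 3
  S → 3
  ρ[e/b](S) → 3
  (γ[b; COUNT(*)→a](S) ⋈[b=e] ρ[e/b](S)) → 3

|E| = 3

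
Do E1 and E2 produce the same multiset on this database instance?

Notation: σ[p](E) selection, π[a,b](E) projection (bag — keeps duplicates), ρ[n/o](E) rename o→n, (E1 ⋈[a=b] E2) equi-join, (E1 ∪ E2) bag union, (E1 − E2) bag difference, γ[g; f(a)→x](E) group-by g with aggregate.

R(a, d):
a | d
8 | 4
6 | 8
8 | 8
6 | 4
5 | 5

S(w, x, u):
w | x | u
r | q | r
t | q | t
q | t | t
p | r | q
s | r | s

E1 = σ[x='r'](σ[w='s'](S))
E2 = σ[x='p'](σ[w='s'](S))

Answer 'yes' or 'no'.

E1 per-node cardinality:
  S → 5
  σ[w='s'](S) → 1
  σ[x='r'](σ[w='s'](S)) → 1
E2 per-node cardinality:
  S → 5
  σ[w='s'](S) → 1
  σ[x='p'](σ[w='s'](S)) → 0

E1 result:
w | x | u
s | r | s
E2 result:
w | x | u
(0 rows)
Witness: ('s', 'r', 's') appears 1× in E1 but 0× in E2.

no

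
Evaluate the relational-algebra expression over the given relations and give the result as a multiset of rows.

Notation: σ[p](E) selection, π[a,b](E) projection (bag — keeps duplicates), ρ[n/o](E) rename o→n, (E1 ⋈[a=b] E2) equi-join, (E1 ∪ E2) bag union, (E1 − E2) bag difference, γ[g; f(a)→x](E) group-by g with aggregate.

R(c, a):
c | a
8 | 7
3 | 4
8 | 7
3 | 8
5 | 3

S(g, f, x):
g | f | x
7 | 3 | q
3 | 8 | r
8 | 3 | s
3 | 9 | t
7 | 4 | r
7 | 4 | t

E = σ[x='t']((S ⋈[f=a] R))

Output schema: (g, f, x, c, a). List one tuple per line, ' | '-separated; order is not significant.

Subexpression sizes:
  S → 6
  R → 5
  (S ⋈[f=a] R) → 5
  σ[x='t']((S ⋈[f=a] R)) → 1

== RESULT ==
g | f | x | c | a
7 | 4 | t | 3 | 4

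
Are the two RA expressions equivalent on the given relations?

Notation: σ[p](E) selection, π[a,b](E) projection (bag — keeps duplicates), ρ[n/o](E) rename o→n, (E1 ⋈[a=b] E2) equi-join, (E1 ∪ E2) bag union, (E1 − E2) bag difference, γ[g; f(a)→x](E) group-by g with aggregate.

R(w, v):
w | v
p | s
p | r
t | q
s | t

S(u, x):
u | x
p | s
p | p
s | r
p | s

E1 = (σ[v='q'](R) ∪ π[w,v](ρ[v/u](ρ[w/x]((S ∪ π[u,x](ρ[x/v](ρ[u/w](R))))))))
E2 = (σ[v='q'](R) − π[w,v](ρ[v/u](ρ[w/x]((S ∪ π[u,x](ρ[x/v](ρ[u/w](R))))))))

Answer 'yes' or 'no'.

E1 stepwise |·|:
  R → 4
  σ[v='q'](R) → 1
  S → 4
  R → 4
  ρ[u/w](R) → 4
  ρ[x/v](ρ[u/w](R)) → 4
  π[u,x](ρ[x/v](ρ[u/w](R))) → 4
  (S ∪ π[u,x](ρ[x/v](ρ[u/w](R)))) → 8
  ρ[w/x]((S ∪ π[u,x](ρ[x/v](ρ[u/w](R))))) → 8
  ρ[v/u](ρ[w/x]((S ∪ π[u,x](ρ[x/v](ρ[u/w](R)))))) → 8
  π[w,v](ρ[v/u](ρ[w/x]((S ∪ π[u,x](ρ[x/v](ρ[u/w](R))))))) → 8
  (σ[v='q'](R) ∪ π[w,v](ρ[v/u](ρ[w/x]((S ∪ π[u,x](ρ[x/v](ρ[u/w](R)))))))) → 9
E2 stepwise |·|:
  R → 4
  σ[v='q'](R) → 1
  S → 4
  R → 4
  ρ[u/w](R) → 4
  ρ[x/v](ρ[u/w](R)) → 4
  π[u,x](ρ[x/v](ρ[u/w](R))) → 4
  (S ∪ π[u,x](ρ[x/v](ρ[u/w](R)))) → 8
  ρ[w/x]((S ∪ π[u,x](ρ[x/v](ρ[u/w](R))))) → 8
  ρ[v/u](ρ[w/x]((S ∪ π[u,x](ρ[x/v](ρ[u/w](R)))))) → 8
  π[w,v](ρ[v/u](ρ[w/x]((S ∪ π[u,x](ρ[x/v](ρ[u/w](R))))))) → 8
  (σ[v='q'](R) − π[w,v](ρ[v/u](ρ[w/x]((S ∪ π[u,x](ρ[x/v](ρ[u/w](R)))))))) → 1

E1 result:
w | v
p | p
q | t
r | p
r | s
s | p
s | p
s | p
t | q
t | s
E2 result:
w | v
t | q
Witness: ('q', 't') appears 1× in E1 but 0× in E2.

no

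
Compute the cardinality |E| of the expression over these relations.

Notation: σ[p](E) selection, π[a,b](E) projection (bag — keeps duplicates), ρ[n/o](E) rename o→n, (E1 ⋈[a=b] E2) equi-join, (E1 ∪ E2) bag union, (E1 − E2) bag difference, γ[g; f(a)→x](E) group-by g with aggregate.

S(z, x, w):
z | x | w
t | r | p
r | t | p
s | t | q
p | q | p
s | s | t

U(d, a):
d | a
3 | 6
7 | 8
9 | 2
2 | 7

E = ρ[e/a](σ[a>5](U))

Subexpression sizes:
  U → 4
  σ[a>5](U) → 3
  ρ[e/a](σ[a>5](U)) → 3

|E| = 3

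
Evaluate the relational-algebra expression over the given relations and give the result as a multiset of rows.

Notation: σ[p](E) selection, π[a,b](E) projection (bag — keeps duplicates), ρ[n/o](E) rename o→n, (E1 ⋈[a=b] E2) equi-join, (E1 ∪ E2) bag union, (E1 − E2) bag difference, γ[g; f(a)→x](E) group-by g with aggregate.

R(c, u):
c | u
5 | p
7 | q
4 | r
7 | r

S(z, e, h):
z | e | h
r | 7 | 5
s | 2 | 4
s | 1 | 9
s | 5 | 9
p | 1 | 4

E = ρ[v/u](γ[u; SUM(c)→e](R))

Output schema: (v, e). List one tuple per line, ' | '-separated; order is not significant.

Subexpression sizes:
  R → 4
  γ[u; SUM(c)→e](R) → 3
  ρ[v/u](γ[u; SUM(c)→e](R)) → 3

== RESULT ==
v | e
p | 5
q | 7
r | 11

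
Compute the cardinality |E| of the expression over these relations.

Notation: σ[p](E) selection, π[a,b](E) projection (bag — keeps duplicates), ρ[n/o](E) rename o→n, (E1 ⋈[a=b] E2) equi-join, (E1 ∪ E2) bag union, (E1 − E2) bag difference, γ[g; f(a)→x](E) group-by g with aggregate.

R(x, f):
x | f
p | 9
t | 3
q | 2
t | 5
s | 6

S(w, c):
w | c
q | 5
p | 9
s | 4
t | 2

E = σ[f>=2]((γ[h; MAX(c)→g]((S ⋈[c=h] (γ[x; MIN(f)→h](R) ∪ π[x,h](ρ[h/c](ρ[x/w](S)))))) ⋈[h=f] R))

Stepwise |·|:
  S → 4
  R → 5
  γ[x; MIN(f)→h](R) → 4
  S → 4
  ρ[x/w](S) → 4
  ρ[h/c](ρ[x/w](S)) → 4
  π[x,h](ρ[h/c](ρ[x/w](S))) → 4
  (γ[x; MIN(f)→h](R) ∪ π[x,h](ρ[h/c](ρ[x/w](S)))) → 8
  (S ⋈[c=h] (γ[x; MIN(f)→h](R) ∪ π[x,h](ρ[h/c](ρ[x/w](S))))) → 6
  γ[h; MAX(c)→g]((S ⋈[c=h] (γ[x; MIN(f)→h](R) ∪ π[x,h](ρ[h/c](ρ[x/w](S)))))) → 4
  R → 5
  (γ[h; MAX(c)→g]((S ⋈[c=h] (γ[x; MIN(f)→h](R) ∪ π[x,h](ρ[h/c](ρ[x/w](S)))))) ⋈[h=f] R) → 3
  σ[f>=2]((γ[h; MAX(c)→g]((S ⋈[c=h] (γ[x; MIN(f)→h](R) ∪ π[x,h](ρ[h/c](ρ[x/w](S)))))) ⋈[h=f] R)) → 3

|E| = 3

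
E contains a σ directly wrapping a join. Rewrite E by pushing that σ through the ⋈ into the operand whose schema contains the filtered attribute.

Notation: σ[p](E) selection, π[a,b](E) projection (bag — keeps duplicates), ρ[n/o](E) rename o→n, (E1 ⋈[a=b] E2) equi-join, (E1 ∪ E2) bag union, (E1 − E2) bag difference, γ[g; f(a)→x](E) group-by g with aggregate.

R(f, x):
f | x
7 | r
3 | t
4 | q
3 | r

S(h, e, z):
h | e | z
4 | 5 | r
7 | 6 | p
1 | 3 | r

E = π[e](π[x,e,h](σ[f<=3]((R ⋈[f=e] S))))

σ filters on f, owned by the left side.
E' = π[e](π[x,e,h]((σ[f<=3](R) ⋈[f=e] S)))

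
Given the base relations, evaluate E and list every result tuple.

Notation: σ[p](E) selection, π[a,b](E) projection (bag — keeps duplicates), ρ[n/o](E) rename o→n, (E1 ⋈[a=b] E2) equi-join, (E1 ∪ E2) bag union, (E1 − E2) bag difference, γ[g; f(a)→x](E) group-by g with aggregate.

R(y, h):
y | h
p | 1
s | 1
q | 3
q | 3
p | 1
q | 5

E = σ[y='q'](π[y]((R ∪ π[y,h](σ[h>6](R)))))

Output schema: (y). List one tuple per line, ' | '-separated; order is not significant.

Stepwise |·|:
  R → 6
  R → 6
  σ[h>6](R) → 0
  π[y,h](σ[h>6](R)) → 0
  (R ∪ π[y,h](σ[h>6](R))) → 6
  π[y]((R ∪ π[y,h](σ[h>6](R)))) → 6
  σ[y='q'](π[y]((R ∪ π[y,h](σ[h>6](R))))) → 3

== RESULT ==
y
q
q
q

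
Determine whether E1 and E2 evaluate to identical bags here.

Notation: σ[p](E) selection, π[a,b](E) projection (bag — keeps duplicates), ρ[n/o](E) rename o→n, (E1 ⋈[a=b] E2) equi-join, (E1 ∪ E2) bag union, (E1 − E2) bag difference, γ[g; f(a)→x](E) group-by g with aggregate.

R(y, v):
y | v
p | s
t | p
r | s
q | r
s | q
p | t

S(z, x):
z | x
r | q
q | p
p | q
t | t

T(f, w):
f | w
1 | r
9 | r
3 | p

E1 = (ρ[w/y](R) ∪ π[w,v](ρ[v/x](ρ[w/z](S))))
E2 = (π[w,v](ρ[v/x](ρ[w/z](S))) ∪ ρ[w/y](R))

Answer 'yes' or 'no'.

E1 row counts bottom-up:
  R → 6
  ρ[w/y](R) → 6
  S → 4
  ρ[w/z](S) → 4
  ρ[v/x](ρ[w/z](S)) → 4
  π[w,v](ρ[v/x](ρ[w/z](S))) → 4
  (ρ[w/y](R) ∪ π[w,v](ρ[v/x](ρ[w/z](S)))) → 10
E2 row counts bottom-up:
  S → 4
  ρ[w/z](S) → 4
  ρ[v/x](ρ[w/z](S)) → 4
  π[w,v](ρ[v/x](ρ[w/z](S))) → 4
  R → 6
  ρ[w/y](R) → 6
  (π[w,v](ρ[v/x](ρ[w/z](S))) ∪ ρ[w/y](R)) → 10

E1 and E2 produce the same multiset:
w | v
p | q
p | s
p | t
q | p
q | r
r | q
r | s
s | q
t | p
t | t

yes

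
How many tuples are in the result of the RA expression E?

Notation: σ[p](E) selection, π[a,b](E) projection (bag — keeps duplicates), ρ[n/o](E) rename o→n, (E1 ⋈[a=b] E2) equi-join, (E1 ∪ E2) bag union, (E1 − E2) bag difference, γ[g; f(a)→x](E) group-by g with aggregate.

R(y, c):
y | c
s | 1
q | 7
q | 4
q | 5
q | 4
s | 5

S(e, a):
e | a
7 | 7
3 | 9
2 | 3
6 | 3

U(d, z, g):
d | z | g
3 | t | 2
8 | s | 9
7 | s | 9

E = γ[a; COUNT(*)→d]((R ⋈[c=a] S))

Stepwise |·|:
  R → 6
  S → 4
  (R ⋈[c=a] S) → 1
  γ[a; COUNT(*)→d]((R ⋈[c=a] S)) → 1

|E| = 1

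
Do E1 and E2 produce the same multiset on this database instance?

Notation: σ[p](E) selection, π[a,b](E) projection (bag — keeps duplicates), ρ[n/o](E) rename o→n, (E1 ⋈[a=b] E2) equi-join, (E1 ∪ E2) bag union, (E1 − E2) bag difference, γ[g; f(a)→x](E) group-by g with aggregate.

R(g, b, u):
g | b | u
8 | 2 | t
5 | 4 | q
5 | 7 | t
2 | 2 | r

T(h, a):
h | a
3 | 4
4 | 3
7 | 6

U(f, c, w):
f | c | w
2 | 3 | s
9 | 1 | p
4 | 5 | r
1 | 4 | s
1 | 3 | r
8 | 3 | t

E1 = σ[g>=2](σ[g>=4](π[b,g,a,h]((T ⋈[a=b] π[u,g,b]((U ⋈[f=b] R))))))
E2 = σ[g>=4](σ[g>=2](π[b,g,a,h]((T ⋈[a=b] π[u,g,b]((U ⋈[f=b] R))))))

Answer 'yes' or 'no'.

E1 per-node cardinality:
  T → 3
  U → 6
  R → 4
  (U ⋈[f=b] R) → 3
  π[u,g,b]((U ⋈[f=b] R)) → 3
  (T ⋈[a=b] π[u,g,b]((U ⋈[f=b] R))) → 1
  π[b,g,a,h]((T ⋈[a=b] π[u,g,b]((U ⋈[f=b] R)))) → 1
  σ[g>=4](π[b,g,a,h]((T ⋈[a=b] π[u,g,b]((U ⋈[f=b] R))))) → 1
  σ[g>=2](σ[g>=4](π[b,g,a,h]((T ⋈[a=b] π[u,g,b]((U ⋈[f=b] R)))))) → 1
E2 per-node cardinality:
  T → 3
  U → 6
  R → 4
  (U ⋈[f=b] R) → 3
  π[u,g,b]((U ⋈[f=b] R)) → 3
  (T ⋈[a=b] π[u,g,b]((U ⋈[f=b] R))) → 1
  π[b,g,a,h]((T ⋈[a=b] π[u,g,b]((U ⋈[f=b] R)))) → 1
  σ[g>=2](π[b,g,a,h]((T ⋈[a=b] π[u,g,b]((U ⋈[f=b] R))))) → 1
  σ[g>=4](σ[g>=2](π[b,g,a,h]((T ⋈[a=b] π[u,g,b]((U ⋈[f=b] R)))))) → 1

E1 and E2 produce the same multiset:
b | g | a | h
4 | 5 | 4 | 3

yes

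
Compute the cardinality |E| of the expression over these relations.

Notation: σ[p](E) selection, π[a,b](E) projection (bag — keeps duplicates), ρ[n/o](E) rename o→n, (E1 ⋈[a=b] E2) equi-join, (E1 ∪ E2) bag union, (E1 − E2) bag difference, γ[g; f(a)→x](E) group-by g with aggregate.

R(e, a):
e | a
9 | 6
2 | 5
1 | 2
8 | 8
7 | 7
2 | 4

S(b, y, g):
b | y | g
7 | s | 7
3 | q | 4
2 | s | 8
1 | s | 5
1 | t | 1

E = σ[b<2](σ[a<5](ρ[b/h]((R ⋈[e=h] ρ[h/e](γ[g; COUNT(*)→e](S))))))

Stepwise |·|:
  R → 6
  S → 5
  γ[g; COUNT(*)→e](S) → 5
  ρ[h/e](γ[g; COUNT(*)→e](S)) → 5
  (R ⋈[e=h] ρ[h/e](γ[g; COUNT(*)→e](S))) → 5
  ρ[b/h]((R ⋈[e=h] ρ[h/e](γ[g; COUNT(*)→e](S)))) → 5
  σ[a<5](ρ[b/h]((R ⋈[e=h] ρ[h/e](γ[g; COUNT(*)→e](S))))) → 5
  σ[b<2](σ[a<5](ρ[b/h]((R ⋈[e=h] ρ[h/e](γ[g; COUNT(*)→e](S)))))) → 5

|E| = 5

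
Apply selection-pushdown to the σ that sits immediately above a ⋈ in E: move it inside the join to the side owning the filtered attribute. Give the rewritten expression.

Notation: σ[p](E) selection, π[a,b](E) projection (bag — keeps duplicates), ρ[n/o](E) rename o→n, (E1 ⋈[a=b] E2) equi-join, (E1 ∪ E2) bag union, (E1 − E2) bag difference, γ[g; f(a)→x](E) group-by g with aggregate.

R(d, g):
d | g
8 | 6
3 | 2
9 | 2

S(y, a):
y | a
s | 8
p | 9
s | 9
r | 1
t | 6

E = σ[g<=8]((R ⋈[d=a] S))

σ filters on g, owned by the left side.
E' = (σ[g<=8](R) ⋈[d=a] S)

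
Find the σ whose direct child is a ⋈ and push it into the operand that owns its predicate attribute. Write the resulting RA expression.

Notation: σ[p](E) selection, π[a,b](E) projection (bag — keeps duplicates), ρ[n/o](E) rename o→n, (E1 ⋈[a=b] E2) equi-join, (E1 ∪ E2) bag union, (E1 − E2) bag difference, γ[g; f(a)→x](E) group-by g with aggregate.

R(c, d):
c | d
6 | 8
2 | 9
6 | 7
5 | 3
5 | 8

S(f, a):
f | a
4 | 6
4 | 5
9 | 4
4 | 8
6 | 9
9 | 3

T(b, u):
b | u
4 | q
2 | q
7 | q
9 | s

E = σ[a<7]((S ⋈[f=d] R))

σ filters on a, owned by the left side.
E' = (σ[a<7](S) ⋈[f=d] R)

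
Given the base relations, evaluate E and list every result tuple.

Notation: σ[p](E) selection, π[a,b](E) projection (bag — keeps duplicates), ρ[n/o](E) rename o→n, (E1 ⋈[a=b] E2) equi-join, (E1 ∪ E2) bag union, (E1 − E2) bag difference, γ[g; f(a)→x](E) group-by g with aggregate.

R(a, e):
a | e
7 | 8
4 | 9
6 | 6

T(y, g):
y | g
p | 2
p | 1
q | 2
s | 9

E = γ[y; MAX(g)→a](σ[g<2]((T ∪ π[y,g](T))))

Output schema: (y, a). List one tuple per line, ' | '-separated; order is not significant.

Subexpression sizes:
  T → 4
  T → 4
  π[y,g](T) → 4
  (T ∪ π[y,g](T)) → 8
  σ[g<2]((T ∪ π[y,g](T))) → 2
  γ[y; MAX(g)→a](σ[g<2]((T ∪ π[y,g](T)))) → 1

== RESULT ==
y | a
p | 1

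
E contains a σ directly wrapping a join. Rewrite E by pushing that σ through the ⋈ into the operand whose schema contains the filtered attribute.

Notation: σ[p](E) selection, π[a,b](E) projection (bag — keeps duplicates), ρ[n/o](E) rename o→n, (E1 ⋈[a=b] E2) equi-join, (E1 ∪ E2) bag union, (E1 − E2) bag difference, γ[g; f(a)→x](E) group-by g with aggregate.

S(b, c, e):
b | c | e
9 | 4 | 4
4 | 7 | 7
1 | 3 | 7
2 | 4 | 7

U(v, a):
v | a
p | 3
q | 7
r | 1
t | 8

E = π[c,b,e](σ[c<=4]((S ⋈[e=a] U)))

σ filters on c, owned by the left side.
E' = π[c,b,e]((σ[c<=4](S) ⋈[e=a] U))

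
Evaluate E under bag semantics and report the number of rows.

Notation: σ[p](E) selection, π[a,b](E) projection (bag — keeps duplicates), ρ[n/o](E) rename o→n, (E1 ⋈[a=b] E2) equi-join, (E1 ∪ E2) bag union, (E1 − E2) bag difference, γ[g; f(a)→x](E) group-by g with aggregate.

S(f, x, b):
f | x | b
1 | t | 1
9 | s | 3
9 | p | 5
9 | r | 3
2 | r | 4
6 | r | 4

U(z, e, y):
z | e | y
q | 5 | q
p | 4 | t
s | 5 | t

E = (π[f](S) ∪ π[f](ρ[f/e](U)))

Stepwise |·|:
  S → 6
  π[f](S) → 6
  U → 3
  ρ[f/e](U) → 3
  π[f](ρ[f/e](U)) → 3
  (π[f](S) ∪ π[f](ρ[f/e](U))) → 9

|E| = 9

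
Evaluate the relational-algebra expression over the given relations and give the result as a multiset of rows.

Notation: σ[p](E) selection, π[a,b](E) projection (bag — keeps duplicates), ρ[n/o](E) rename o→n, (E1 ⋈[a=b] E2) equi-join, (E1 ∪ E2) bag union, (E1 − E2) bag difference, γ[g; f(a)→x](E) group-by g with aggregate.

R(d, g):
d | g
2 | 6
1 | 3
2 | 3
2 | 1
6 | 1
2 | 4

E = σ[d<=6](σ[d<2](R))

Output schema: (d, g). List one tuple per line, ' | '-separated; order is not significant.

Per-node cardinality:
  R → 6
  σ[d<2](R) → 1
  σ[d<=6](σ[d<2](R)) → 1

== RESULT ==
d | g
1 | 3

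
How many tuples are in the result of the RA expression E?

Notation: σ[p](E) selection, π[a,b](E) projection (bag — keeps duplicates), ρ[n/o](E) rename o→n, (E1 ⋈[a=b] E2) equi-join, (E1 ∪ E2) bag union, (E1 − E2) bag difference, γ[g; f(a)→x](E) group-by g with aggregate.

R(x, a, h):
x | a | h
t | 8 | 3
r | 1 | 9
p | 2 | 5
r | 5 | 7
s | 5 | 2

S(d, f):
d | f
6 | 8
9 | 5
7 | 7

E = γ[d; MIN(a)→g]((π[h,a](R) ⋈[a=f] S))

Subexpression sizes:
  R → 5
  π[h,a](R) → 5
  S → 3
  (π[h,a](R) ⋈[a=f] S) → 3
  γ[d; MIN(a)→g]((π[h,a](R) ⋈[a=f] S)) → 2

|E| = 2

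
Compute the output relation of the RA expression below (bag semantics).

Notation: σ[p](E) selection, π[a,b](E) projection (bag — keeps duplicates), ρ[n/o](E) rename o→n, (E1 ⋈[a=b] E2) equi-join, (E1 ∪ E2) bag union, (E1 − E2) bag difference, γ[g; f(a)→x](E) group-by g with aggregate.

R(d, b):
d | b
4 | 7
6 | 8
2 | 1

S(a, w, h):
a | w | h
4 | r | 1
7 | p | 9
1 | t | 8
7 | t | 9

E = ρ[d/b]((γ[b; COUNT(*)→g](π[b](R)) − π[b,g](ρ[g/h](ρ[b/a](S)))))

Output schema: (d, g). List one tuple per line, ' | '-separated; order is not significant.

Stepwise |·|:
  R → 3
  π[b](R) → 3
  γ[b; COUNT(*)→g](π[b](R)) → 3
  S → 4
  ρ[b/a](S) → 4
  ρ[g/h](ρ[b/a](S)) → 4
  π[b,g](ρ[g/h](ρ[b/a](S))) → 4
  (γ[b; COUNT(*)→g](π[b](R)) − π[b,g](ρ[g/h](ρ[b/a](S)))) → 3
  ρ[d/b]((γ[b; COUNT(*)→g](π[b](R)) − π[b,g](ρ[g/h](ρ[b/a](S))))) → 3

== RESULT ==
d | g
1 | 1
7 | 1
8 | 1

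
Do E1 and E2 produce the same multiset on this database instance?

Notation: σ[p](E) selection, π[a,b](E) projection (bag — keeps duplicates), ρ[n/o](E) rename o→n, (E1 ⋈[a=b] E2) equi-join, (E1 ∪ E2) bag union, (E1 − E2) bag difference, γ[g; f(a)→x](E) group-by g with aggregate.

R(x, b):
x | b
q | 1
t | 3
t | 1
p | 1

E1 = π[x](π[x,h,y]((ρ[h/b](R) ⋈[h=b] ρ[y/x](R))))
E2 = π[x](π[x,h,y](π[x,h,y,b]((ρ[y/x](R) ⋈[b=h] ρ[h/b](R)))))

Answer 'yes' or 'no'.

E1 row counts bottom-up:
  R → 4
  ρ[h/b](R) → 4
  R → 4
  ρ[y/x](R) → 4
  (ρ[h/b](R) ⋈[h=b] ρ[y/x](R)) → 10
  π[x,h,y]((ρ[h/b](R) ⋈[h=b] ρ[y/x](R))) → 10
  π[x](π[x,h,y]((ρ[h/b](R) ⋈[h=b] ρ[y/x](R)))) → 10
E2 row counts bottom-up:
  R → 4
  ρ[y/x](R) → 4
  R → 4
  ρ[h/b](R) → 4
  (ρ[y/x](R) ⋈[b=h] ρ[h/b](R)) → 10
  π[x,h,y,b]((ρ[y/x](R) ⋈[b=h] ρ[h/b](R))) → 10
  π[x,h,y](π[x,h,y,b]((ρ[y/x](R) ⋈[b=h] ρ[h/b](R)))) → 10
  π[x](π[x,h,y](π[x,h,y,b]((ρ[y/x](R) ⋈[b=h] ρ[h/b](R))))) → 10

E1 and E2 produce the same multiset:
x
p
p
p
q
q
q
t
t
t
t

yes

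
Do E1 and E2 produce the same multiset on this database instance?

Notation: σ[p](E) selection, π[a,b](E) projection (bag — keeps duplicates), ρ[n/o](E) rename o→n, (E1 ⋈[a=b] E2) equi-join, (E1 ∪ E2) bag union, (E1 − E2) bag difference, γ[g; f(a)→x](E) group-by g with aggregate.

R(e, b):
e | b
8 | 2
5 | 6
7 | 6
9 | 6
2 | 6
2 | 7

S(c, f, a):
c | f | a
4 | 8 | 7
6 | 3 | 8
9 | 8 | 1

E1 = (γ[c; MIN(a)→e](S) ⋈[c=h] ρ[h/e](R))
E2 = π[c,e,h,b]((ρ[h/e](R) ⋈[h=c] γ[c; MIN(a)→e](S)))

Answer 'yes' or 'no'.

E1 stepwise |·|:
  S → 3
  γ[c; MIN(a)→e](S) → 3
  R → 6
  ρ[h/e](R) → 6
  (γ[c; MIN(a)→e](S) ⋈[c=h] ρ[h/e](R)) → 1
E2 stepwise |·|:
  R → 6
  ρ[h/e](R) → 6
  S → 3
  γ[c; MIN(a)→e](S) → 3
  (ρ[h/e](R) ⋈[h=c] γ[c; MIN(a)→e](S)) → 1
  π[c,e,h,b]((ρ[h/e](R) ⋈[h=c] γ[c; MIN(a)→e](S))) → 1

E1 and E2 produce the same multiset:
c | e | h | b
9 | 1 | 9 | 6

yes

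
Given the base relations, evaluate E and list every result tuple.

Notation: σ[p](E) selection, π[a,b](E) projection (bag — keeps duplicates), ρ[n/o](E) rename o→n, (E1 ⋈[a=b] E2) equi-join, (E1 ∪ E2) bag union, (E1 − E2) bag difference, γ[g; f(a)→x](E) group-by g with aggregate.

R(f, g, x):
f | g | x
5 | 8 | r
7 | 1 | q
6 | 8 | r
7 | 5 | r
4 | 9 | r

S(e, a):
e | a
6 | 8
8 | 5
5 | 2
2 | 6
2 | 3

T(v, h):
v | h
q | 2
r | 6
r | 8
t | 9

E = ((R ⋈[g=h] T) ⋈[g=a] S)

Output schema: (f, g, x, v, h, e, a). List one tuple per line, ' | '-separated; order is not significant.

Per-node cardinality:
  R → 5
  T → 4
  (R ⋈[g=h] T) → 3
  S → 5
  ((R ⋈[g=h] T) ⋈[g=a] S) → 2

== RESULT ==
f | g | x | v | h | e | a
5 | 8 | r | r | 8 | 6 | 8
6 | 8 | r | r | 8 | 6 | 8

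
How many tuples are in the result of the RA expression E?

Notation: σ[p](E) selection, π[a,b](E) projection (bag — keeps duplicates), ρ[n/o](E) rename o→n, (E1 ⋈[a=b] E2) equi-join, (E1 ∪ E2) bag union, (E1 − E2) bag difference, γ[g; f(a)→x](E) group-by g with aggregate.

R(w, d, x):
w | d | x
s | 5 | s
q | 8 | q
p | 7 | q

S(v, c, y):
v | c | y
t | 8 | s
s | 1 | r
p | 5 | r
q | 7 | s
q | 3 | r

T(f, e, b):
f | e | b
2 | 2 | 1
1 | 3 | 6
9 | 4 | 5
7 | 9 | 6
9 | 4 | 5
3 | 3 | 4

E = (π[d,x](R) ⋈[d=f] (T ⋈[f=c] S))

Per-node cardinality:
  R → 3
  π[d,x](R) → 3
  T → 6
  S → 5
  (T ⋈[f=c] S) → 3
  (π[d,x](R) ⋈[d=f] (T ⋈[f=c] S)) → 1

|E| = 1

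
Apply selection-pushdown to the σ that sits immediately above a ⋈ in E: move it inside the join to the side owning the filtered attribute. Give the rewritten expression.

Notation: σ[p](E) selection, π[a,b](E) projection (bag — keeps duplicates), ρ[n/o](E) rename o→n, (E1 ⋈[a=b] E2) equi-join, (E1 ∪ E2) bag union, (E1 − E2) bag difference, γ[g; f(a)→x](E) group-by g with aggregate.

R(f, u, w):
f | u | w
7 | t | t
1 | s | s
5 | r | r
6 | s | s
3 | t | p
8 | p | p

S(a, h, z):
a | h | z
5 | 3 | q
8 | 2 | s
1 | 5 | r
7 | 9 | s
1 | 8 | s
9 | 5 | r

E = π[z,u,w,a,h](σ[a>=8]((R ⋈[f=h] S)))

σ filters on a, owned by the right side.
E' = π[z,u,w,a,h]((R ⋈[f=h] σ[a>=8](S)))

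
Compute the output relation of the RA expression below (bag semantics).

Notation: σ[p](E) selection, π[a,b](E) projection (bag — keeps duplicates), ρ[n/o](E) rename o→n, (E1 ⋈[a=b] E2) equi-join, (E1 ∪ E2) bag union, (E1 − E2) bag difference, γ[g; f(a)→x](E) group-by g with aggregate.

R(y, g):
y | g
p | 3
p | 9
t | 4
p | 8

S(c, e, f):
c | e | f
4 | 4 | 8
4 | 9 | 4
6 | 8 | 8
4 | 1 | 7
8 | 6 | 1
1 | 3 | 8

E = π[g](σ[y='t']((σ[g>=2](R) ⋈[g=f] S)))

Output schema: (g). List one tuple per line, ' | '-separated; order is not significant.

Per-node cardinality:
  R → 4
  σ[g>=2](R) → 4
  S → 6
  (σ[g>=2](R) ⋈[g=f] S) → 4
  σ[y='t']((σ[g>=2](R) ⋈[g=f] S)) → 1
  π[g](σ[y='t']((σ[g>=2](R) ⋈[g=f] S))) → 1

== RESULT ==
g
4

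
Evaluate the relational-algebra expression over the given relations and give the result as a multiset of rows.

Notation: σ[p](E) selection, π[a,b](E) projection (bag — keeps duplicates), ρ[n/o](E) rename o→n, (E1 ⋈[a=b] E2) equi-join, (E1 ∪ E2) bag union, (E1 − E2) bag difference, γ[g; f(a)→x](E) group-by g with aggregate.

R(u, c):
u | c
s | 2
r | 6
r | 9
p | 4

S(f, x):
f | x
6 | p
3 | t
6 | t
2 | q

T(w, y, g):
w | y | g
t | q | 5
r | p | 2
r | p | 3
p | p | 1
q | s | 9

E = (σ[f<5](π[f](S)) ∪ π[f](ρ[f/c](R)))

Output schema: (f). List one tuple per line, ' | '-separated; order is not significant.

Subexpression sizes:
  S → 4
  π[f](S) → 4
  σ[f<5](π[f](S)) → 2
  R → 4
  ρ[f/c](R) → 4
  π[f](ρ[f/c](R)) → 4
  (σ[f<5](π[f](S)) ∪ π[f](ρ[f/c](R))) → 6

== RESULT ==
f
2
2
3
4
6
9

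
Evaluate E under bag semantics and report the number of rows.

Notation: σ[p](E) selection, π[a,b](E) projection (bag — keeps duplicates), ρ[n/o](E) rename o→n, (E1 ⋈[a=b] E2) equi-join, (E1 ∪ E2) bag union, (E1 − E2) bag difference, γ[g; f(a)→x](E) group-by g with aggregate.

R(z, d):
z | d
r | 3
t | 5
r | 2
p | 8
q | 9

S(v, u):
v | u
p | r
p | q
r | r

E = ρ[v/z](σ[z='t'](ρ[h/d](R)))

Subexpression sizes:
  R → 5
  ρ[h/d](R) → 5
  σ[z='t'](ρ[h/d](R)) → 1
  ρ[v/z](σ[z='t'](ρ[h/d](R))) → 1

|E| = 1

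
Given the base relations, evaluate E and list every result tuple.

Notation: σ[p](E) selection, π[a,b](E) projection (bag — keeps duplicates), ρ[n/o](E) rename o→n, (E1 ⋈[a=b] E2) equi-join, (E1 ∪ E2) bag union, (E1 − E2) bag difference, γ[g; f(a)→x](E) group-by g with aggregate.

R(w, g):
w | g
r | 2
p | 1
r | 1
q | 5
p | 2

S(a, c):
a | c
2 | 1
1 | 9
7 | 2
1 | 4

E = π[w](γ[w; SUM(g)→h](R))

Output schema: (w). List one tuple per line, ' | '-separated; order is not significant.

Per-node cardinality:
  R → 5
  γ[w; SUM(g)→h](R) → 3
  π[w](γ[w; SUM(g)→h](R)) → 3

== RESULT ==
w
p
q
r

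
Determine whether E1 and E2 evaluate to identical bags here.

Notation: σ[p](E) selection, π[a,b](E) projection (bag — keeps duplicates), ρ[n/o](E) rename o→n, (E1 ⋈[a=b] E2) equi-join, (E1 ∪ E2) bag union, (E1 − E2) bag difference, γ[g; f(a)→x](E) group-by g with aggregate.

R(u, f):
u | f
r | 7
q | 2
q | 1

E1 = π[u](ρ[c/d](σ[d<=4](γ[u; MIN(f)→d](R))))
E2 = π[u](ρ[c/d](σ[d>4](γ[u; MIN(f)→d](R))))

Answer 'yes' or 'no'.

E1 row counts bottom-up:
  R → 3
  γ[u; MIN(f)→d](R) → 2
  σ[d<=4](γ[u; MIN(f)→d](R)) → 1
  ρ[c/d](σ[d<=4](γ[u; MIN(f)→d](R))) → 1
  π[u](ρ[c/d](σ[d<=4](γ[u; MIN(f)→d](R)))) → 1
E2 row counts bottom-up:
  R → 3
  γ[u; MIN(f)→d](R) → 2
  σ[d>4](γ[u; MIN(f)→d](R)) → 1
  ρ[c/d](σ[d>4](γ[u; MIN(f)→d](R))) → 1
  π[u](ρ[c/d](σ[d>4](γ[u; MIN(f)→d](R)))) → 1

E1 result:
u
q
E2 result:
u
r
Witness: ('q',) appears 1× in E1 but 0× in E2.

no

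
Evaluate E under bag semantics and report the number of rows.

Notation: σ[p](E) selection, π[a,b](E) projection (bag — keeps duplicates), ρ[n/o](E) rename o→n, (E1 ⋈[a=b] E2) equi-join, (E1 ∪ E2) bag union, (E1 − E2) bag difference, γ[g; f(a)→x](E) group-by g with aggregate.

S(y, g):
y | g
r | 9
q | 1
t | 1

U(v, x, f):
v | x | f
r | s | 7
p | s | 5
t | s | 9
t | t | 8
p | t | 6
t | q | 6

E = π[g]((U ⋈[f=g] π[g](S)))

Stepwise |·|:
  U → 6
  S → 3
  π[g](S) → 3
  (U ⋈[f=g] π[g](S)) → 1
  π[g]((U ⋈[f=g] π[g](S))) → 1

|E| = 1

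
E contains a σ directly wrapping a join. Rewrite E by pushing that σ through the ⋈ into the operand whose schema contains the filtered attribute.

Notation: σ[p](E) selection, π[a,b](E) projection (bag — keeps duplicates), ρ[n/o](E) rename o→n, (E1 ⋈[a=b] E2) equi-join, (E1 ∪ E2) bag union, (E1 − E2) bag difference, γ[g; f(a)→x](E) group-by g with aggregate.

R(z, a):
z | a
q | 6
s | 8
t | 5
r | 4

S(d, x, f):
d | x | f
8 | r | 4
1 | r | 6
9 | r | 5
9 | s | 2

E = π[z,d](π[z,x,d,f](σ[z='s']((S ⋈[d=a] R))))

σ filters on z, owned by the right side.
E' = π[z,d](π[z,x,d,f]((S ⋈[d=a] σ[z='s'](R))))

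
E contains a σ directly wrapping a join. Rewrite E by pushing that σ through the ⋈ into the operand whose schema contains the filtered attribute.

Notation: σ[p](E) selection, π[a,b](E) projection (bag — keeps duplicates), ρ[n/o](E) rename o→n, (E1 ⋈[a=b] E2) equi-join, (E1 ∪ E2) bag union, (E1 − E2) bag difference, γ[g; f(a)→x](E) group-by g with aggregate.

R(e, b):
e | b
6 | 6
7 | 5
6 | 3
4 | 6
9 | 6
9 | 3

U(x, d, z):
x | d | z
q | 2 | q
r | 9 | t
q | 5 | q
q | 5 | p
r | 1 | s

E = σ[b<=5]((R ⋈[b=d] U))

σ filters on b, owned by the left side.
E' = (σ[b<=5](R) ⋈[b=d] U)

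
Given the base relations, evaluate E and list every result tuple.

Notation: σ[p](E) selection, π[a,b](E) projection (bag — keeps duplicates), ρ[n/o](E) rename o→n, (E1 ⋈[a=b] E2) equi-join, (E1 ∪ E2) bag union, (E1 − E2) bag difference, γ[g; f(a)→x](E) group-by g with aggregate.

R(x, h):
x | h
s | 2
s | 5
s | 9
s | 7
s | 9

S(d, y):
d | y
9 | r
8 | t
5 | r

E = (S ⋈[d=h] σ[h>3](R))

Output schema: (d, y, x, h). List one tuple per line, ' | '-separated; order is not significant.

Subexpression sizes:
  S → 3
  R → 5
  σ[h>3](R) → 4
  (S ⋈[d=h] σ[h>3](R)) → 3

== RESULT ==
d | y | x | h
5 | r | s | 5
9 | r | s | 9
9 | r | s | 9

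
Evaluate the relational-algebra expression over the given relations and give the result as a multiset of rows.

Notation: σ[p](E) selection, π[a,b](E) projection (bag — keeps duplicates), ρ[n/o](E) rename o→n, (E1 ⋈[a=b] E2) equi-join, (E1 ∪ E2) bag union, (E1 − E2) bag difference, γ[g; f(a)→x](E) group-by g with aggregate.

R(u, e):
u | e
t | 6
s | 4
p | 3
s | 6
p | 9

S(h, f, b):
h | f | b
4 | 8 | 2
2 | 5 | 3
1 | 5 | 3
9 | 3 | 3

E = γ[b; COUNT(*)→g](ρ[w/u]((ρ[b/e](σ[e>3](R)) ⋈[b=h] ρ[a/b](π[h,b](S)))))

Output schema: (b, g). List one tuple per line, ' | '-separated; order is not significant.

Stepwise |·|:
  R → 5
  σ[e>3](R) → 4
  ρ[b/e](σ[e>3](R)) → 4
  S → 4
  π[h,b](S) → 4
  ρ[a/b](π[h,b](S)) → 4
  (ρ[b/e](σ[e>3](R)) ⋈[b=h] ρ[a/b](π[h,b](S))) → 2
  ρ[w/u]((ρ[b/e](σ[e>3](R)) ⋈[b=h] ρ[a/b](π[h,b](S)))) → 2
  γ[b; COUNT(*)→g](ρ[w/u]((ρ[b/e](σ[e>3](R)) ⋈[b=h] ρ[a/b](π[h,b](S))))) → 2

== RESULT ==
b | g
4 | 1
9 | 1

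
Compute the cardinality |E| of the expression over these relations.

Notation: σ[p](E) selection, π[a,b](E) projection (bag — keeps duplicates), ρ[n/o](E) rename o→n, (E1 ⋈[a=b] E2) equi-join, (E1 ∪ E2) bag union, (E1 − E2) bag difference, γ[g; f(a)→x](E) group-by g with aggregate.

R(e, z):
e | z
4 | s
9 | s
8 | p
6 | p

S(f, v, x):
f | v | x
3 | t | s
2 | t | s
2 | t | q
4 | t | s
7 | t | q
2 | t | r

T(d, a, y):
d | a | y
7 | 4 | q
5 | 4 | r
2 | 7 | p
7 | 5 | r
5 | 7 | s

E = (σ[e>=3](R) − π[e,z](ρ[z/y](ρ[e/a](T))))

Row counts bottom-up:
  R → 4
  σ[e>=3](R) → 4
  T → 5
  ρ[e/a](T) → 5
  ρ[z/y](ρ[e/a](T)) → 5
  π[e,z](ρ[z/y](ρ[e/a](T))) → 5
  (σ[e>=3](R) − π[e,z](ρ[z/y](ρ[e/a](T)))) → 4

|E| = 4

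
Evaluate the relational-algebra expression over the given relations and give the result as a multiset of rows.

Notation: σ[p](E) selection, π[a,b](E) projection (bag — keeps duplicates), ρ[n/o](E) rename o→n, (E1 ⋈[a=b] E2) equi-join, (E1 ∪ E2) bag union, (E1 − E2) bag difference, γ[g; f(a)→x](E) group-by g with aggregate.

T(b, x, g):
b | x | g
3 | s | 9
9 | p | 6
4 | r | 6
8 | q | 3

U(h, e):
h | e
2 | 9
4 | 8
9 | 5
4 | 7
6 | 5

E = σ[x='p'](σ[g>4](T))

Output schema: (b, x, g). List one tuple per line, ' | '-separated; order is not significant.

Row counts bottom-up:
  T → 4
  σ[g>4](T) → 3
  σ[x='p'](σ[g>4](T)) → 1

== RESULT ==
b | x | g
9 | p | 6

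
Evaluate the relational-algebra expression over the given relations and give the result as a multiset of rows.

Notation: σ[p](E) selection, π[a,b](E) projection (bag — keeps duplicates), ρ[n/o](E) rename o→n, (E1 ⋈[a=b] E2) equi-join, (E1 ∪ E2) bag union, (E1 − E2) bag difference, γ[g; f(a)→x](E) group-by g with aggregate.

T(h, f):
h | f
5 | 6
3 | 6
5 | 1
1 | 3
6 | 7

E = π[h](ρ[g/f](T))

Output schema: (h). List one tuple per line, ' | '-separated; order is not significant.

Subexpression sizes:
  T → 5
  ρ[g/f](T) → 5
  π[h](ρ[g/f](T)) → 5

== RESULT ==
h
1
3
5
5
6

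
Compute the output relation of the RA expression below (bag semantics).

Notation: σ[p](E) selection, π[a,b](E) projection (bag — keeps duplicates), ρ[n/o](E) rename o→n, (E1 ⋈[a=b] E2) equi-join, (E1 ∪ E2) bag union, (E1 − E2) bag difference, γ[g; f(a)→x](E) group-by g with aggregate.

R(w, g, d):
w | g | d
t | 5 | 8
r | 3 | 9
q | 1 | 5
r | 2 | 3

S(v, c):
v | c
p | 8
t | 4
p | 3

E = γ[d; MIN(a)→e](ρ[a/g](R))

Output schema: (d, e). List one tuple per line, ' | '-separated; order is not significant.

Row counts bottom-up:
  R → 4
  ρ[a/g](R) → 4
  γ[d; MIN(a)→e](ρ[a/g](R)) → 4

== RESULT ==
d | e
3 | 2
5 | 1
8 | 5
9 | 3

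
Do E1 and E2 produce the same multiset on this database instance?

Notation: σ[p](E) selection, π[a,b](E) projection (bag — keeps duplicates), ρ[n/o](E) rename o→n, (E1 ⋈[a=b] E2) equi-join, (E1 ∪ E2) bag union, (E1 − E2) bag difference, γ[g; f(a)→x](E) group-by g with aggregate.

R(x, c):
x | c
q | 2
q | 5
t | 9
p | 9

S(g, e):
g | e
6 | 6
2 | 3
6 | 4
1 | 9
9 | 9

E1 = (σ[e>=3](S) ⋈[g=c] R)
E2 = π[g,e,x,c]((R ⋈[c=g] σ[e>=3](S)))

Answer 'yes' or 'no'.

E1 subexpression sizes:
  S → 5
  σ[e>=3](S) → 5
  R → 4
  (σ[e>=3](S) ⋈[g=c] R) → 3
E2 subexpression sizes:
  R → 4
  S → 5
  σ[e>=3](S) → 5
  (R ⋈[c=g] σ[e>=3](S)) → 3
  π[g,e,x,c]((R ⋈[c=g] σ[e>=3](S))) → 3

E1 and E2 produce the same multiset:
g | e | x | c
2 | 3 | q | 2
9 | 9 | p | 9
9 | 9 | t | 9

yes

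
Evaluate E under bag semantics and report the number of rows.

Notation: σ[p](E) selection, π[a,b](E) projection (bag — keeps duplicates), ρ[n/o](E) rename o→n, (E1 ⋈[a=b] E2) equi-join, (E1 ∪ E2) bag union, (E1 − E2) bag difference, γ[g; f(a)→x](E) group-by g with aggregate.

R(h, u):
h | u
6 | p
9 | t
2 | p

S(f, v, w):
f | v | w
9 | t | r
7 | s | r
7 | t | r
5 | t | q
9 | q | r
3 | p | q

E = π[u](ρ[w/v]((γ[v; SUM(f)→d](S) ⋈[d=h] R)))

Subexpression sizes:
  S → 6
  γ[v; SUM(f)→d](S) → 4
  R → 3
  (γ[v; SUM(f)→d](S) ⋈[d=h] R) → 1
  ρ[w/v]((γ[v; SUM(f)→d](S) ⋈[d=h] R)) → 1
  π[u](ρ[w/v]((γ[v; SUM(f)→d](S) ⋈[d=h] R))) → 1

|E| = 1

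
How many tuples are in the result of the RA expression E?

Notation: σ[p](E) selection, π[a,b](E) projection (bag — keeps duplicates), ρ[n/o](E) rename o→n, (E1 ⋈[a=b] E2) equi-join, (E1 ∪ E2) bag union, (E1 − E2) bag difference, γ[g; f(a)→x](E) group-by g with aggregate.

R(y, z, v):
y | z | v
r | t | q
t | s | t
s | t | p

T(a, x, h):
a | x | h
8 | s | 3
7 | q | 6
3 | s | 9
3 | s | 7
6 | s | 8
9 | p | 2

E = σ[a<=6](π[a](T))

Per-node cardinality:
  T → 6
  π[a](T) → 6
  σ[a<=6](π[a](T)) → 3

|E| = 3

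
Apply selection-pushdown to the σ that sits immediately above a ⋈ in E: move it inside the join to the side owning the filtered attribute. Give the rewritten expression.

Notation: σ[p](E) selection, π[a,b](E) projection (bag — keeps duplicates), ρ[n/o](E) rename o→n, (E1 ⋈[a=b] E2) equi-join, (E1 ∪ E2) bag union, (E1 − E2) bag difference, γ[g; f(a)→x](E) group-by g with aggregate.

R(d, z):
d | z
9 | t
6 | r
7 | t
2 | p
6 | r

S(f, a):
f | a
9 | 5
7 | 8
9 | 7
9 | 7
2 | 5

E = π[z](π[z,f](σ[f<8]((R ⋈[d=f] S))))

σ filters on f, owned by the right side.
E' = π[z](π[z,f]((R ⋈[d=f] σ[f<8](S))))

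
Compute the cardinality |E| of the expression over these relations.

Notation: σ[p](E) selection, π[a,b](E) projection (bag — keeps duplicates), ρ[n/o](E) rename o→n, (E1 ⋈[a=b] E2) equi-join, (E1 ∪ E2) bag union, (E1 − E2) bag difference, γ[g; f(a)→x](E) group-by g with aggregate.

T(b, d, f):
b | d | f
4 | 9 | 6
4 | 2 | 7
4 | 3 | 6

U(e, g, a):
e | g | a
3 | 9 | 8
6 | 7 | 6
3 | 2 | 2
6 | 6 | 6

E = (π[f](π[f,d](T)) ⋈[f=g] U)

Stepwise |·|:
  T → 3
  π[f,d](T) → 3
  π[f](π[f,d](T)) → 3
  U → 4
  (π[f](π[f,d](T)) ⋈[f=g] U) → 3

|E| = 3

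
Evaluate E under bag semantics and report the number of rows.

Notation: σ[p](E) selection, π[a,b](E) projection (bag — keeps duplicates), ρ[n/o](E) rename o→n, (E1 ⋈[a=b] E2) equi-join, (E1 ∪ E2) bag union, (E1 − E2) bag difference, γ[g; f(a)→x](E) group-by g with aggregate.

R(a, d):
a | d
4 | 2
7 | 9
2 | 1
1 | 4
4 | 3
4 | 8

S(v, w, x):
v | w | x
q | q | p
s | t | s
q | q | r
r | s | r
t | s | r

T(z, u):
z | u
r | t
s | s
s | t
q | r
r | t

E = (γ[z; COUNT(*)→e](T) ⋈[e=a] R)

Per-node cardinality:
  T → 5
  γ[z; COUNT(*)→e](T) → 3
  R → 6
  (γ[z; COUNT(*)→e](T) ⋈[e=a] R) → 3

|E| = 3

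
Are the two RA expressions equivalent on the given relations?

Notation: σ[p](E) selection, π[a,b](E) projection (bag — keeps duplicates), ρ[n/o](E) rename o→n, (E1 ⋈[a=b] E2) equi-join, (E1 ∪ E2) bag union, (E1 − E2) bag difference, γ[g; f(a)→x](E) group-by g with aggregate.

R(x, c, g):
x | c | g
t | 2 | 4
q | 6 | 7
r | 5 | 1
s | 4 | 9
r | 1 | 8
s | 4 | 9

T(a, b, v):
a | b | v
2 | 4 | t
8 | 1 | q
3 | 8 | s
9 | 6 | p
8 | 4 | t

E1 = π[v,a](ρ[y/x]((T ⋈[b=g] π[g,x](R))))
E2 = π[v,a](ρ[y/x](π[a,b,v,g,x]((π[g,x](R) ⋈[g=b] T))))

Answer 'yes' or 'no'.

E1 stepwise |·|:
  T → 5
  R → 6
  π[g,x](R) → 6
  (T ⋈[b=g] π[g,x](R)) → 4
  ρ[y/x]((T ⋈[b=g] π[g,x](R))) → 4
  π[v,a](ρ[y/x]((T ⋈[b=g] π[g,x](R)))) → 4
E2 stepwise |·|:
  R → 6
  π[g,x](R) → 6
  T → 5
  (π[g,x](R) ⋈[g=b] T) → 4
  π[a,b,v,g,x]((π[g,x](R) ⋈[g=b] T)) → 4
  ρ[y/x](π[a,b,v,g,x]((π[g,x](R) ⋈[g=b] T))) → 4
  π[v,a](ρ[y/x](π[a,b,v,g,x]((π[g,x](R) ⋈[g=b] T)))) → 4

E1 and E2 produce the same multiset:
v | a
q | 8
s | 3
t | 2
t | 8

yes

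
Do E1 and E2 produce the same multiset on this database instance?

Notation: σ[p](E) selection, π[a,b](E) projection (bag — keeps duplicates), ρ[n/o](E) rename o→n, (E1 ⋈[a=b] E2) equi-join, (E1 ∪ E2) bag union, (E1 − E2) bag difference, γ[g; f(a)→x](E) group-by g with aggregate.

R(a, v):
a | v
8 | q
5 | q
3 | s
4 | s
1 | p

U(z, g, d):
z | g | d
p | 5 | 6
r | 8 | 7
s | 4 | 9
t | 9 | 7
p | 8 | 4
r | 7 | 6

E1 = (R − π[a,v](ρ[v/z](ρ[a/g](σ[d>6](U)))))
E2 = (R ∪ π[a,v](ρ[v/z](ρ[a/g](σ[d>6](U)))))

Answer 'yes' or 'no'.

E1 per-node cardinality:
  R → 5
  U → 6
  σ[d>6](U) → 3
  ρ[a/g](σ[d>6](U)) → 3
  ρ[v/z](ρ[a/g](σ[d>6](U))) → 3
  π[a,v](ρ[v/z](ρ[a/g](σ[d>6](U)))) → 3
  (R − π[a,v](ρ[v/z](ρ[a/g](σ[d>6](U))))) → 4
E2 per-node cardinality:
  R → 5
  U → 6
  σ[d>6](U) → 3
  ρ[a/g](σ[d>6](U)) → 3
  ρ[v/z](ρ[a/g](σ[d>6](U))) → 3
  π[a,v](ρ[v/z](ρ[a/g](σ[d>6](U)))) → 3
  (R ∪ π[a,v](ρ[v/z](ρ[a/g](σ[d>6](U))))) → 8

E1 result:
a | v
1 | p
3 | s
5 | q
8 | q
E2 result:
a | v
1 | p
3 | s
4 | s
4 | s
5 | q
8 | q
8 | r
9 | t
Witness: (4, 's') appears 0× in E1 but 2× in E2.

no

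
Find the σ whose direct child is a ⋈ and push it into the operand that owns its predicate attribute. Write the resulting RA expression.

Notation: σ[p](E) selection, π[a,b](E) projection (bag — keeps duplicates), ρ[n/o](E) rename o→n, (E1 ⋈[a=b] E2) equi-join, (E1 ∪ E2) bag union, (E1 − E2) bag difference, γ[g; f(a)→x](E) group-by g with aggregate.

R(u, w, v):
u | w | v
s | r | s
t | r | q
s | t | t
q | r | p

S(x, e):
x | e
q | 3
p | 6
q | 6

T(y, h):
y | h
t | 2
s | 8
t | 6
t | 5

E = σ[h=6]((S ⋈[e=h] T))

σ filters on h, owned by the right side.
E' = (S ⋈[e=h] σ[h=6](T))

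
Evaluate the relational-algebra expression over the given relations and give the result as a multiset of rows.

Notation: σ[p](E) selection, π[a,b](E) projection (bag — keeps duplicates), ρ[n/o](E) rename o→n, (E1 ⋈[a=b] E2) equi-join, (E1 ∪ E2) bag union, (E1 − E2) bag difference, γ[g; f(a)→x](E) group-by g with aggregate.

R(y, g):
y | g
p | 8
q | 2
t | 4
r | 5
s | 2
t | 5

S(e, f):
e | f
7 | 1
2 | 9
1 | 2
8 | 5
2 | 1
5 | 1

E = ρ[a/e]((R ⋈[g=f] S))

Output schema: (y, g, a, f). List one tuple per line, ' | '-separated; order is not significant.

Subexpression sizes:
  R → 6
  S → 6
  (R ⋈[g=f] S) → 4
  ρ[a/e]((R ⋈[g=f] S)) → 4

== RESULT ==
y | g | a | f
q | 2 | 1 | 2
r | 5 | 8 | 5
s | 2 | 1 | 2
t | 5 | 8 | 5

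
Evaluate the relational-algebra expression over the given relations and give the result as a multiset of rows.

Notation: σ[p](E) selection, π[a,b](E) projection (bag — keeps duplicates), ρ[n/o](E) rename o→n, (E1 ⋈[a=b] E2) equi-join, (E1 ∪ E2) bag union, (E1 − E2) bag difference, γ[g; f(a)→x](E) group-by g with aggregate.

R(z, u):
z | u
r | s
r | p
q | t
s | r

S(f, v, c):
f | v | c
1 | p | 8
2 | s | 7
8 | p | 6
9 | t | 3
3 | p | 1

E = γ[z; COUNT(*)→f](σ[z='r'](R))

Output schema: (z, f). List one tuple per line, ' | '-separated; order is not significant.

Row counts bottom-up:
  R → 4
  σ[z='r'](R) → 2
  γ[z; COUNT(*)→f](σ[z='r'](R)) → 1

== RESULT ==
z | f
r | 2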